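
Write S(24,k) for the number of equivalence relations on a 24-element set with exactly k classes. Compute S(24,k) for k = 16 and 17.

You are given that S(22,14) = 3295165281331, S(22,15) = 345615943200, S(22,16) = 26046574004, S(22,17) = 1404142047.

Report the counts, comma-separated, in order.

[23] T[23,15]:15*345615943200+3295165281331=8479404429331 · T[23,16]:16*26046574004+345615943200=762361127264 · T[23,17]:17*1404142047+26046574004=49916988803
[24] T[24,16]:16*762361127264+8479404429331=20677182465555 · T[24,17]:17*49916988803+762361127264=1610949936915
Read S(24,16) = 20677182465555, S(24,17) = 1610949936915.

20677182465555, 1610949936915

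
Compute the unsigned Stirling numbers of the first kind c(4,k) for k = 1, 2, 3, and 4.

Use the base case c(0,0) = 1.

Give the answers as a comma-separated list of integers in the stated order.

6, 11, 6, 1

row 1: T[1][1]=0·0+1=1
row 2: T[2][1]=1·1+0=1  T[2][2]=1·0+1=1
row 3: T[3][1]=2·1+0=2  T[3][2]=2·1+1=3  T[3][3]=2·0+1=1
row 4: T[4][1]=3·2+0=6  T[4][2]=3·3+2=11  T[4][3]=3·1+3=6  T[4][4]=3·0+1=1
Read c(4,1) = 6, c(4,2) = 11, c(4,3) = 6, c(4,4) = 1.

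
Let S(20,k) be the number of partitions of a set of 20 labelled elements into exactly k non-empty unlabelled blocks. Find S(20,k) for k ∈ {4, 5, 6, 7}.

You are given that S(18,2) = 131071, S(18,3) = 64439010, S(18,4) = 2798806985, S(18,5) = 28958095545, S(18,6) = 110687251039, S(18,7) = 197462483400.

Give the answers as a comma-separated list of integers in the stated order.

@19  (19,3):64439010·3+131071→193448101, (19,4):2798806985·4+64439010→11259666950, (19,5):28958095545·5+2798806985→147589284710, (19,6):110687251039·6+28958095545→693081601779, (19,7):197462483400·7+110687251039→1492924634839
@20  (20,4):11259666950·4+193448101→45232115901, (20,5):147589284710·5+11259666950→749206090500, (20,6):693081601779·6+147589284710→4306078895384, (20,7):1492924634839·7+693081601779→11143554045652
Read S(20,4) = 45232115901, S(20,5) = 749206090500, S(20,6) = 4306078895384, S(20,7) = 11143554045652.

45232115901, 749206090500, 4306078895384, 11143554045652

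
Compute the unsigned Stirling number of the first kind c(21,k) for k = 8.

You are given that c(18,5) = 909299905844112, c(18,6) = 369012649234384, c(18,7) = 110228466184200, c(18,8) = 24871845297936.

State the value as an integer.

311333643161390640

row 19: T[19][6]=18·369012649234384+909299905844112=7551527592063024  T[19][7]=18·110228466184200+369012649234384=2353125040549984  T[19][8]=18·24871845297936+110228466184200=557921681547048
row 20: T[20][7]=19·2353125040549984+7551527592063024=52260903362512720  T[20][8]=19·557921681547048+2353125040549984=12953636989943896
row 21: T[21][8]=20·12953636989943896+52260903362512720=311333643161390640
Read c(21,8) = 311333643161390640.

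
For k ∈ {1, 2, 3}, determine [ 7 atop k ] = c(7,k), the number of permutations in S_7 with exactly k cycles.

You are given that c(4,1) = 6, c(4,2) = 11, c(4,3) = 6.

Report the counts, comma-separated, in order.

[5] T[5,1]:4*6+0=24 · T[5,2]:4*11+6=50 · T[5,3]:4*6+11=35
[6] T[6,1]:5*24+0=120 · T[6,2]:5*50+24=274 · T[6,3]:5*35+50=225
[7] T[7,1]:6*120+0=720 · T[7,2]:6*274+120=1764 · T[7,3]:6*225+274=1624
Read c(7,1) = 720, c(7,2) = 1764, c(7,3) = 1624.

720, 1764, 1624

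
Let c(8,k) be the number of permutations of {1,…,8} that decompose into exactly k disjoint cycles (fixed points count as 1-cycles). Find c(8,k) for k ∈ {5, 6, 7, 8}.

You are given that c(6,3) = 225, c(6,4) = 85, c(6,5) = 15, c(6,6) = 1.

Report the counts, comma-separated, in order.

i=7: T(7,4)=225+6·85=735 | T(7,5)=85+6·15=175 | T(7,6)=15+6·1=21 | T(7,7)=1+6·0=1
i=8: T(8,5)=735+7·175=1960 | T(8,6)=175+7·21=322 | T(8,7)=21+7·1=28 | T(8,8)=1+7·0=1
Read c(8,5) = 1960, c(8,6) = 322, c(8,7) = 28, c(8,8) = 1.

1960, 322, 28, 1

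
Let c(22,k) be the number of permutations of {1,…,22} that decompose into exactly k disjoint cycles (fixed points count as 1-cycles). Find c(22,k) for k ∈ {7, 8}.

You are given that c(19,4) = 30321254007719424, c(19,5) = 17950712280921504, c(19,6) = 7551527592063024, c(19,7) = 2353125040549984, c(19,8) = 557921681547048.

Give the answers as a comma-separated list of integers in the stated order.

28939583397335447760, 7744654310169576800

row 20: T[20][5]=19·17950712280921504+30321254007719424=371384787345228000  T[20][6]=19·7551527592063024+17950712280921504=161429736530118960  T[20][7]=19·2353125040549984+7551527592063024=52260903362512720  T[20][8]=19·557921681547048+2353125040549984=12953636989943896
row 21: T[21][6]=20·161429736530118960+371384787345228000=3599979517947607200  T[21][7]=20·52260903362512720+161429736530118960=1206647803780373360  T[21][8]=20·12953636989943896+52260903362512720=311333643161390640
row 22: T[22][7]=21·1206647803780373360+3599979517947607200=28939583397335447760  T[22][8]=21·311333643161390640+1206647803780373360=7744654310169576800
Read c(22,7) = 28939583397335447760, c(22,8) = 7744654310169576800.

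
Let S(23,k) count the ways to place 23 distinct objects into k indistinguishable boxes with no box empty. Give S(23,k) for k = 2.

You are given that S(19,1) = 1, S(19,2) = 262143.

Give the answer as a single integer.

4194303

row 20: T[20][1]=1·1+0=1  T[20][2]=2·262143+1=524287
row 21: T[21][1]=1·1+0=1  T[21][2]=2·524287+1=1048575
row 22: T[22][1]=1·1+0=1  T[22][2]=2·1048575+1=2097151
row 23: T[23][2]=2·2097151+1=4194303
Read S(23,2) = 4194303.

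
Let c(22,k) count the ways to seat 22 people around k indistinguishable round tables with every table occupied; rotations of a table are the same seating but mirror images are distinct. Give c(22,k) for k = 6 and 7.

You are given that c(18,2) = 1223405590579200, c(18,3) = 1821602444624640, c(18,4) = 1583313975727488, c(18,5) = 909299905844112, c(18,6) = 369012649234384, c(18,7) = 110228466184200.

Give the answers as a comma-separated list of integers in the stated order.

83637381699544802976, 28939583397335447760

[19] T[19,3]:18*1821602444624640+1223405590579200=34012249593822720 · T[19,4]:18*1583313975727488+1821602444624640=30321254007719424 · T[19,5]:18*909299905844112+1583313975727488=17950712280921504 · T[19,6]:18*369012649234384+909299905844112=7551527592063024 · T[19,7]:18*110228466184200+369012649234384=2353125040549984
[20] T[20,4]:19*30321254007719424+34012249593822720=610116075740491776 · T[20,5]:19*17950712280921504+30321254007719424=371384787345228000 · T[20,6]:19*7551527592063024+17950712280921504=161429736530118960 · T[20,7]:19*2353125040549984+7551527592063024=52260903362512720
[21] T[21,5]:20*371384787345228000+610116075740491776=8037811822645051776 · T[21,6]:20*161429736530118960+371384787345228000=3599979517947607200 · T[21,7]:20*52260903362512720+161429736530118960=1206647803780373360
[22] T[22,6]:21*3599979517947607200+8037811822645051776=83637381699544802976 · T[22,7]:21*1206647803780373360+3599979517947607200=28939583397335447760
Read c(22,6) = 83637381699544802976, c(22,7) = 28939583397335447760.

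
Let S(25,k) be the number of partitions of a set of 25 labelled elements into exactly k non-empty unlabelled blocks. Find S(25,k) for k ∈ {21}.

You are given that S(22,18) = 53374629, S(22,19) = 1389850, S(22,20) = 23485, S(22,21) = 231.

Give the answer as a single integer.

168519505

i=23: T(23,19)=53374629+19·1389850=79781779 | T(23,20)=1389850+20·23485=1859550 | T(23,21)=23485+21·231=28336
i=24: T(24,20)=79781779+20·1859550=116972779 | T(24,21)=1859550+21·28336=2454606
i=25: T(25,21)=116972779+21·2454606=168519505
Read S(25,21) = 168519505.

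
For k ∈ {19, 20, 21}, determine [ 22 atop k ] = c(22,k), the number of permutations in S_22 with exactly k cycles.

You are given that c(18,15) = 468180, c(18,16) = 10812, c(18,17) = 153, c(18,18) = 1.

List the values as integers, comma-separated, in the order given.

i=19: T(19,16)=468180+18·10812=662796 | T(19,17)=10812+18·153=13566 | T(19,18)=153+18·1=171 | T(19,19)=1+18·0=1
i=20: T(20,17)=662796+19·13566=920550 | T(20,18)=13566+19·171=16815 | T(20,19)=171+19·1=190 | T(20,20)=1+19·0=1
i=21: T(21,18)=920550+20·16815=1256850 | T(21,19)=16815+20·190=20615 | T(21,20)=190+20·1=210 | T(21,21)=1+20·0=1
i=22: T(22,19)=1256850+21·20615=1689765 | T(22,20)=20615+21·210=25025 | T(22,21)=210+21·1=231
Read c(22,19) = 1689765, c(22,20) = 25025, c(22,21) = 231.

1689765, 25025, 231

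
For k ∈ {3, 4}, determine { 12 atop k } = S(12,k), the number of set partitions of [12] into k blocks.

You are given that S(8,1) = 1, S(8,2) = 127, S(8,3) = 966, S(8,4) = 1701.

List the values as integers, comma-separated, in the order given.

86526, 611501

[9] T[9,1]:1*1+0=1 · T[9,2]:2*127+1=255 · T[9,3]:3*966+127=3025 · T[9,4]:4*1701+966=7770
[10] T[10,1]:1*1+0=1 · T[10,2]:2*255+1=511 · T[10,3]:3*3025+255=9330 · T[10,4]:4*7770+3025=34105
[11] T[11,2]:2*511+1=1023 · T[11,3]:3*9330+511=28501 · T[11,4]:4*34105+9330=145750
[12] T[12,3]:3*28501+1023=86526 · T[12,4]:4*145750+28501=611501
Read S(12,3) = 86526, S(12,4) = 611501.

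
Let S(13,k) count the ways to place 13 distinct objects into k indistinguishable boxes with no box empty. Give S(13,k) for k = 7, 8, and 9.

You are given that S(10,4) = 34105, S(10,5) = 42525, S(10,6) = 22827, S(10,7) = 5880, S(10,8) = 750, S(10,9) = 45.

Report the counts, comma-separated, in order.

5715424, 1899612, 359502

@11  (11,5):42525·5+34105→246730, (11,6):22827·6+42525→179487, (11,7):5880·7+22827→63987, (11,8):750·8+5880→11880, (11,9):45·9+750→1155
@12  (12,6):179487·6+246730→1323652, (12,7):63987·7+179487→627396, (12,8):11880·8+63987→159027, (12,9):1155·9+11880→22275
@13  (13,7):627396·7+1323652→5715424, (13,8):159027·8+627396→1899612, (13,9):22275·9+159027→359502
Read S(13,7) = 5715424, S(13,8) = 1899612, S(13,9) = 359502.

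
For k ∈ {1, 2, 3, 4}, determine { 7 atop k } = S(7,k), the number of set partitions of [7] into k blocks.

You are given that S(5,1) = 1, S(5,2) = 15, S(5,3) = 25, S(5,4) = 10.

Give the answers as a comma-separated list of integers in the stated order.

1, 63, 301, 350

r6: T_6,1=1×1+0=1; T_6,2=2×15+1=31; T_6,3=3×25+15=90; T_6,4=4×10+25=65
r7: T_7,1=1×1+0=1; T_7,2=2×31+1=63; T_7,3=3×90+31=301; T_7,4=4×65+90=350
Read S(7,1) = 1, S(7,2) = 63, S(7,3) = 301, S(7,4) = 350.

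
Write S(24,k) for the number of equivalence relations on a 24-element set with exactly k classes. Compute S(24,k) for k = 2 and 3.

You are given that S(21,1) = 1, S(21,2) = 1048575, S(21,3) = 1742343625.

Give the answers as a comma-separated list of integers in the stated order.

[22] T[22,1]:1*1+0=1 · T[22,2]:2*1048575+1=2097151 · T[22,3]:3*1742343625+1048575=5228079450
[23] T[23,1]:1*1+0=1 · T[23,2]:2*2097151+1=4194303 · T[23,3]:3*5228079450+2097151=15686335501
[24] T[24,2]:2*4194303+1=8388607 · T[24,3]:3*15686335501+4194303=47063200806
Read S(24,2) = 8388607, S(24,3) = 47063200806.

8388607, 47063200806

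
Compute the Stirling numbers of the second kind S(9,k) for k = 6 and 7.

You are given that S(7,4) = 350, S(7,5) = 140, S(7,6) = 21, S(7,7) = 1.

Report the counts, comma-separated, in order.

2646, 462

i=8: T(8,5)=350+5·140=1050 | T(8,6)=140+6·21=266 | T(8,7)=21+7·1=28
i=9: T(9,6)=1050+6·266=2646 | T(9,7)=266+7·28=462
Read S(9,6) = 2646, S(9,7) = 462.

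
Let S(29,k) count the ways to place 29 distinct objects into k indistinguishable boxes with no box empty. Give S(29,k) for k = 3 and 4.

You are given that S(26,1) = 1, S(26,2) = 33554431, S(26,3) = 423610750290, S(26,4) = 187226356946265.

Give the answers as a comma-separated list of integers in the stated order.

row 27: T[27][1]=1·1+0=1  T[27][2]=2·33554431+1=67108863  T[27][3]=3·423610750290+33554431=1270865805301  T[27][4]=4·187226356946265+423610750290=749329038535350
row 28: T[28][2]=2·67108863+1=134217727  T[28][3]=3·1270865805301+67108863=3812664524766  T[28][4]=4·749329038535350+1270865805301=2998587019946701
row 29: T[29][3]=3·3812664524766+134217727=11438127792025  T[29][4]=4·2998587019946701+3812664524766=11998160744311570
Read S(29,3) = 11438127792025, S(29,4) = 11998160744311570.

11438127792025, 11998160744311570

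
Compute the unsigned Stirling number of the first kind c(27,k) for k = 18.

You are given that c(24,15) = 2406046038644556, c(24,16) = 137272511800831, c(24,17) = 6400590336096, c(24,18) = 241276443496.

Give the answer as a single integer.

i=25: T(25,16)=2406046038644556+24·137272511800831=5700586321864500 | T(25,17)=137272511800831+24·6400590336096=290886679867135 | T(25,18)=6400590336096+24·241276443496=12191224980000
i=26: T(26,17)=5700586321864500+25·290886679867135=12972753318542875 | T(26,18)=290886679867135+25·12191224980000=595667304367135
i=27: T(27,18)=12972753318542875+26·595667304367135=28460103232088385
Read c(27,18) = 28460103232088385.

28460103232088385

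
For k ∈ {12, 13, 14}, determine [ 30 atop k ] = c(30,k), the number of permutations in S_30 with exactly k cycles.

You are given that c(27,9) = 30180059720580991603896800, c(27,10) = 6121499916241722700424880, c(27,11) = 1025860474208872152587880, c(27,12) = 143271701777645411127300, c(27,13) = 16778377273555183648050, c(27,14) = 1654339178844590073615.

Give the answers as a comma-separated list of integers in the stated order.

6097272817323042122728617800, 796974693974455191377937300, 88776380550648116217781890

row 28: T[28][10]=27·6121499916241722700424880+30180059720580991603896800=195460557459107504515368560  T[28][11]=27·1025860474208872152587880+6121499916241722700424880=33819732719881270820297640  T[28][12]=27·143271701777645411127300+1025860474208872152587880=4894196422205298253024980  T[28][13]=27·16778377273555183648050+143271701777645411127300=596287888163635369624650  T[28][14]=27·1654339178844590073615+16778377273555183648050=61445535102359115635655
row 29: T[29][11]=28·33819732719881270820297640+195460557459107504515368560=1142413073615783087483702480  T[29][12]=28·4894196422205298253024980+33819732719881270820297640=170857232541629621904997080  T[29][13]=28·596287888163635369624650+4894196422205298253024980=21590257290787088602515180  T[29][14]=28·61445535102359115635655+596287888163635369624650=2316762871029690607422990
row 30: T[30][12]=29·170857232541629621904997080+1142413073615783087483702480=6097272817323042122728617800  T[30][13]=29·21590257290787088602515180+170857232541629621904997080=796974693974455191377937300  T[30][14]=29·2316762871029690607422990+21590257290787088602515180=88776380550648116217781890
Read c(30,12) = 6097272817323042122728617800, c(30,13) = 796974693974455191377937300, c(30,14) = 88776380550648116217781890.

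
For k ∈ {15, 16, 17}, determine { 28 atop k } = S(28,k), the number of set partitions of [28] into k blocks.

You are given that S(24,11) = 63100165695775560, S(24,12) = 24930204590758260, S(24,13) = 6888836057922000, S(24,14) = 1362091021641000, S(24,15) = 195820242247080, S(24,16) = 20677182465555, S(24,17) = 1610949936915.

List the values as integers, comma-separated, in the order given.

r25: T_25,12=12×24930204590758260+63100165695775560=362262620784874680; T_25,13=13×6888836057922000+24930204590758260=114485073343744260; T_25,14=14×1362091021641000+6888836057922000=25958110360896000; T_25,15=15×195820242247080+1362091021641000=4299394655347200; T_25,16=16×20677182465555+195820242247080=526655161695960; T_25,17=17×1610949936915+20677182465555=48063331393110
r26: T_26,13=13×114485073343744260+362262620784874680=1850568574253550060; T_26,14=14×25958110360896000+114485073343744260=477898618396288260; T_26,15=15×4299394655347200+25958110360896000=90449030191104000; T_26,16=16×526655161695960+4299394655347200=12725877242482560; T_26,17=17×48063331393110+526655161695960=1343731795378830
r27: T_27,14=14×477898618396288260+1850568574253550060=8541149231801585700; T_27,15=15×90449030191104000+477898618396288260=1834634071262848260; T_27,16=16×12725877242482560+90449030191104000=294063066070824960; T_27,17=17×1343731795378830+12725877242482560=35569317763922670
r28: T_28,15=15×1834634071262848260+8541149231801585700=36060660300744309600; T_28,16=16×294063066070824960+1834634071262848260=6539643128396047620; T_28,17=17×35569317763922670+294063066070824960=898741468057510350
Read S(28,15) = 36060660300744309600, S(28,16) = 6539643128396047620, S(28,17) = 898741468057510350.

36060660300744309600, 6539643128396047620, 898741468057510350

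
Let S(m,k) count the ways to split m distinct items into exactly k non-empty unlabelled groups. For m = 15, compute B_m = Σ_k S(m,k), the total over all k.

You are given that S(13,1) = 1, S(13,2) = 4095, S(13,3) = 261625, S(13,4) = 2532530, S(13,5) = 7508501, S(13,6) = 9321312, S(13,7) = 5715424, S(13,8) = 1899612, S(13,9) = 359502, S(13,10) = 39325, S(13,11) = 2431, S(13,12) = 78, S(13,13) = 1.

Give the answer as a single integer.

r14: T_14,1=1×1+0=1; T_14,2=2×4095+1=8191; T_14,3=3×261625+4095=788970; T_14,4=4×2532530+261625=10391745; T_14,5=5×7508501+2532530=40075035; T_14,6=6×9321312+7508501=63436373; T_14,7=7×5715424+9321312=49329280; T_14,8=8×1899612+5715424=20912320; T_14,9=9×359502+1899612=5135130; T_14,10=10×39325+359502=752752; T_14,11=11×2431+39325=66066; T_14,12=12×78+2431=3367; T_14,13=13×1+78=91; T_14,14=14×0+1=1
r15: T_15,1=1×1+0=1; T_15,2=2×8191+1=16383; T_15,3=3×788970+8191=2375101; T_15,4=4×10391745+788970=42355950; T_15,5=5×40075035+10391745=210766920; T_15,6=6×63436373+40075035=420693273; T_15,7=7×49329280+63436373=408741333; T_15,8=8×20912320+49329280=216627840; T_15,9=9×5135130+20912320=67128490; T_15,10=10×752752+5135130=12662650; T_15,11=11×66066+752752=1479478; T_15,12=12×3367+66066=106470; T_15,13=13×91+3367=4550; T_15,14=14×1+91=105; T_15,15=15×0+1=1
B_15 = ΣS(15,k) = 1+16383+2375101+42355950+210766920+420693273+408741333+216627840+67128490+12662650+1479478+106470+4550+105+1 = 1382958545

1382958545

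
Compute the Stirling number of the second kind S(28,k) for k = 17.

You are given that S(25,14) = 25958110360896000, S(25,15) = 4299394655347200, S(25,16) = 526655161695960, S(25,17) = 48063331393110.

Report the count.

[26] T[26,15]:15*4299394655347200+25958110360896000=90449030191104000 · T[26,16]:16*526655161695960+4299394655347200=12725877242482560 · T[26,17]:17*48063331393110+526655161695960=1343731795378830
[27] T[27,16]:16*12725877242482560+90449030191104000=294063066070824960 · T[27,17]:17*1343731795378830+12725877242482560=35569317763922670
[28] T[28,17]:17*35569317763922670+294063066070824960=898741468057510350
Read S(28,17) = 898741468057510350.

898741468057510350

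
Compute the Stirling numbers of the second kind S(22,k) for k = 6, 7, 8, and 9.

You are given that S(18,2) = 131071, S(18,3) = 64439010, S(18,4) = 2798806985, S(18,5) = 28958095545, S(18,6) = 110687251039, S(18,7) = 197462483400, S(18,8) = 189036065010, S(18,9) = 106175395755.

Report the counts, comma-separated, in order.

163305339345225, 602762379967440, 1142399079991620, 1241963303533920

r19: T_19,3=3×64439010+131071=193448101; T_19,4=4×2798806985+64439010=11259666950; T_19,5=5×28958095545+2798806985=147589284710; T_19,6=6×110687251039+28958095545=693081601779; T_19,7=7×197462483400+110687251039=1492924634839; T_19,8=8×189036065010+197462483400=1709751003480; T_19,9=9×106175395755+189036065010=1144614626805
r20: T_20,4=4×11259666950+193448101=45232115901; T_20,5=5×147589284710+11259666950=749206090500; T_20,6=6×693081601779+147589284710=4306078895384; T_20,7=7×1492924634839+693081601779=11143554045652; T_20,8=8×1709751003480+1492924634839=15170932662679; T_20,9=9×1144614626805+1709751003480=12011282644725
r21: T_21,5=5×749206090500+45232115901=3791262568401; T_21,6=6×4306078895384+749206090500=26585679462804; T_21,7=7×11143554045652+4306078895384=82310957214948; T_21,8=8×15170932662679+11143554045652=132511015347084; T_21,9=9×12011282644725+15170932662679=123272476465204
r22: T_22,6=6×26585679462804+3791262568401=163305339345225; T_22,7=7×82310957214948+26585679462804=602762379967440; T_22,8=8×132511015347084+82310957214948=1142399079991620; T_22,9=9×123272476465204+132511015347084=1241963303533920
Read S(22,6) = 163305339345225, S(22,7) = 602762379967440, S(22,8) = 1142399079991620, S(22,9) = 1241963303533920.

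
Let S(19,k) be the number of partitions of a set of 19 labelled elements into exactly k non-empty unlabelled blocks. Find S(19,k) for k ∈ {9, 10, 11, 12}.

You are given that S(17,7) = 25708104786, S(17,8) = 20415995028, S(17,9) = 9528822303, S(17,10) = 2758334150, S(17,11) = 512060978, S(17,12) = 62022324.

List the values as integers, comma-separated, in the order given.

1144614626805, 477297033785, 129413217791, 23466951300

r18: T_18,8=8×20415995028+25708104786=189036065010; T_18,9=9×9528822303+20415995028=106175395755; T_18,10=10×2758334150+9528822303=37112163803; T_18,11=11×512060978+2758334150=8391004908; T_18,12=12×62022324+512060978=1256328866
r19: T_19,9=9×106175395755+189036065010=1144614626805; T_19,10=10×37112163803+106175395755=477297033785; T_19,11=11×8391004908+37112163803=129413217791; T_19,12=12×1256328866+8391004908=23466951300
Read S(19,9) = 1144614626805, S(19,10) = 477297033785, S(19,11) = 129413217791, S(19,12) = 23466951300.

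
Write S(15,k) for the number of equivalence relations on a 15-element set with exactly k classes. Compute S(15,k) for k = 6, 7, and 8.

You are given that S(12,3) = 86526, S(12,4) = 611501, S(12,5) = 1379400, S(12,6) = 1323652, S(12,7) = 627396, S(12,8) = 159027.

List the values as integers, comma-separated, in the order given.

row 13: T[13][4]=4·611501+86526=2532530  T[13][5]=5·1379400+611501=7508501  T[13][6]=6·1323652+1379400=9321312  T[13][7]=7·627396+1323652=5715424  T[13][8]=8·159027+627396=1899612
row 14: T[14][5]=5·7508501+2532530=40075035  T[14][6]=6·9321312+7508501=63436373  T[14][7]=7·5715424+9321312=49329280  T[14][8]=8·1899612+5715424=20912320
row 15: T[15][6]=6·63436373+40075035=420693273  T[15][7]=7·49329280+63436373=408741333  T[15][8]=8·20912320+49329280=216627840
Read S(15,6) = 420693273, S(15,7) = 408741333, S(15,8) = 216627840.

420693273, 408741333, 216627840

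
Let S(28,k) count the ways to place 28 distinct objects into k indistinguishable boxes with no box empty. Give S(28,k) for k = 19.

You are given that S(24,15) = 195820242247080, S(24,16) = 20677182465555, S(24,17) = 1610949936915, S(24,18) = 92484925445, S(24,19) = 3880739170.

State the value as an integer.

i=25: T(25,16)=195820242247080+16·20677182465555=526655161695960 | T(25,17)=20677182465555+17·1610949936915=48063331393110 | T(25,18)=1610949936915+18·92484925445=3275678594925 | T(25,19)=92484925445+19·3880739170=166218969675
i=26: T(26,17)=526655161695960+17·48063331393110=1343731795378830 | T(26,18)=48063331393110+18·3275678594925=107025546101760 | T(26,19)=3275678594925+19·166218969675=6433839018750
i=27: T(27,18)=1343731795378830+18·107025546101760=3270191625210510 | T(27,19)=107025546101760+19·6433839018750=229268487458010
i=28: T(28,19)=3270191625210510+19·229268487458010=7626292886912700
Read S(28,19) = 7626292886912700.

7626292886912700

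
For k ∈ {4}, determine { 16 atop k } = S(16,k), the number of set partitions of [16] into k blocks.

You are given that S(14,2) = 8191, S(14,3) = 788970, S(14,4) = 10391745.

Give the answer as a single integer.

171798901

[15] T[15,3]:3*788970+8191=2375101 · T[15,4]:4*10391745+788970=42355950
[16] T[16,4]:4*42355950+2375101=171798901
Read S(16,4) = 171798901.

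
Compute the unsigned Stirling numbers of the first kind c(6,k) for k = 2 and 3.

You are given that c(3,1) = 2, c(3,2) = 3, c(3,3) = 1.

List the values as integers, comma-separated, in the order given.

[4] T[4,1]:3*2+0=6 · T[4,2]:3*3+2=11 · T[4,3]:3*1+3=6
[5] T[5,1]:4*6+0=24 · T[5,2]:4*11+6=50 · T[5,3]:4*6+11=35
[6] T[6,2]:5*50+24=274 · T[6,3]:5*35+50=225
Read c(6,2) = 274, c(6,3) = 225.

274, 225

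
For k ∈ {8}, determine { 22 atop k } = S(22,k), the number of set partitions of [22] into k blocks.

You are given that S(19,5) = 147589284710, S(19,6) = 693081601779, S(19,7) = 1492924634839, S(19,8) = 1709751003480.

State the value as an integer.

@20  (20,6):693081601779·6+147589284710→4306078895384, (20,7):1492924634839·7+693081601779→11143554045652, (20,8):1709751003480·8+1492924634839→15170932662679
@21  (21,7):11143554045652·7+4306078895384→82310957214948, (21,8):15170932662679·8+11143554045652→132511015347084
@22  (22,8):132511015347084·8+82310957214948→1142399079991620
Read S(22,8) = 1142399079991620.

1142399079991620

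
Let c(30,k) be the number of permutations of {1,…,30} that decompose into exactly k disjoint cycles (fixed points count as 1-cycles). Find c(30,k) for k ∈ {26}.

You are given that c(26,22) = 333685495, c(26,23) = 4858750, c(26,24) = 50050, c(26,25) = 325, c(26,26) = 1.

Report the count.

i=27: T(27,23)=333685495+26·4858750=460012995 | T(27,24)=4858750+26·50050=6160050 | T(27,25)=50050+26·325=58500 | T(27,26)=325+26·1=351
i=28: T(28,24)=460012995+27·6160050=626334345 | T(28,25)=6160050+27·58500=7739550 | T(28,26)=58500+27·351=67977
i=29: T(29,25)=626334345+28·7739550=843041745 | T(29,26)=7739550+28·67977=9642906
i=30: T(30,26)=843041745+29·9642906=1122686019
Read c(30,26) = 1122686019.

1122686019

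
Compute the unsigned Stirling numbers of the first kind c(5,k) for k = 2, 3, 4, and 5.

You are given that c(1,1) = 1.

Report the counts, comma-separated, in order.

50, 35, 10, 1

i=2: T(2,1)=0+1·1=1 | T(2,2)=1+1·0=1
i=3: T(3,1)=0+2·1=2 | T(3,2)=1+2·1=3 | T(3,3)=1+2·0=1
i=4: T(4,1)=0+3·2=6 | T(4,2)=2+3·3=11 | T(4,3)=3+3·1=6 | T(4,4)=1+3·0=1
i=5: T(5,2)=6+4·11=50 | T(5,3)=11+4·6=35 | T(5,4)=6+4·1=10 | T(5,5)=1+4·0=1
Read c(5,2) = 50, c(5,3) = 35, c(5,4) = 10, c(5,5) = 1.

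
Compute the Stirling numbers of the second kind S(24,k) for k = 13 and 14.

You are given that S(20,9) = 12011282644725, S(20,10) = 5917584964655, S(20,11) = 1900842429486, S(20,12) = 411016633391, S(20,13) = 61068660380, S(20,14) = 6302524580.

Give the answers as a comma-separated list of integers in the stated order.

@21  (21,10):5917584964655·10+12011282644725→71187132291275, (21,11):1900842429486·11+5917584964655→26826851689001, (21,12):411016633391·12+1900842429486→6833042030178, (21,13):61068660380·13+411016633391→1204909218331, (21,14):6302524580·14+61068660380→149304004500
@22  (22,11):26826851689001·11+71187132291275→366282500870286, (22,12):6833042030178·12+26826851689001→108823356051137, (22,13):1204909218331·13+6833042030178→22496861868481, (22,14):149304004500·14+1204909218331→3295165281331
@23  (23,12):108823356051137·12+366282500870286→1672162773483930, (23,13):22496861868481·13+108823356051137→401282560341390, (23,14):3295165281331·14+22496861868481→68629175807115
@24  (24,13):401282560341390·13+1672162773483930→6888836057922000, (24,14):68629175807115·14+401282560341390→1362091021641000
Read S(24,13) = 6888836057922000, S(24,14) = 1362091021641000.

6888836057922000, 1362091021641000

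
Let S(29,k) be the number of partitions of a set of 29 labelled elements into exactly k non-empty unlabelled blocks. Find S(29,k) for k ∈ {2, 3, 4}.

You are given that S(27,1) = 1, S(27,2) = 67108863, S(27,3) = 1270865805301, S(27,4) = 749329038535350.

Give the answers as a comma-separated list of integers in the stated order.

268435455, 11438127792025, 11998160744311570

row 28: T[28][1]=1·1+0=1  T[28][2]=2·67108863+1=134217727  T[28][3]=3·1270865805301+67108863=3812664524766  T[28][4]=4·749329038535350+1270865805301=2998587019946701
row 29: T[29][2]=2·134217727+1=268435455  T[29][3]=3·3812664524766+134217727=11438127792025  T[29][4]=4·2998587019946701+3812664524766=11998160744311570
Read S(29,2) = 268435455, S(29,3) = 11438127792025, S(29,4) = 11998160744311570.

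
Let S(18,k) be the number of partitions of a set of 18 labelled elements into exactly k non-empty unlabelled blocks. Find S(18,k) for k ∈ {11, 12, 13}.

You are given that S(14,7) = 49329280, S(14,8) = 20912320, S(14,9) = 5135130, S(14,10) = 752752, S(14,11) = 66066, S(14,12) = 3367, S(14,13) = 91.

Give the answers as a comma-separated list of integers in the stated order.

8391004908, 1256328866, 125854638

row 15: T[15][8]=8·20912320+49329280=216627840  T[15][9]=9·5135130+20912320=67128490  T[15][10]=10·752752+5135130=12662650  T[15][11]=11·66066+752752=1479478  T[15][12]=12·3367+66066=106470  T[15][13]=13·91+3367=4550
row 16: T[16][9]=9·67128490+216627840=820784250  T[16][10]=10·12662650+67128490=193754990  T[16][11]=11·1479478+12662650=28936908  T[16][12]=12·106470+1479478=2757118  T[16][13]=13·4550+106470=165620
row 17: T[17][10]=10·193754990+820784250=2758334150  T[17][11]=11·28936908+193754990=512060978  T[17][12]=12·2757118+28936908=62022324  T[17][13]=13·165620+2757118=4910178
row 18: T[18][11]=11·512060978+2758334150=8391004908  T[18][12]=12·62022324+512060978=1256328866  T[18][13]=13·4910178+62022324=125854638
Read S(18,11) = 8391004908, S(18,12) = 1256328866, S(18,13) = 125854638.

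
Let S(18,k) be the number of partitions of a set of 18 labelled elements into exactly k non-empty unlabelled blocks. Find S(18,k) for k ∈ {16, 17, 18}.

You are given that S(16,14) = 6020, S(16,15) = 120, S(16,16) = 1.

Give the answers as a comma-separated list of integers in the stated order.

9996, 153, 1

r17: T_17,15=15×120+6020=7820; T_17,16=16×1+120=136; T_17,17=17×0+1=1
r18: T_18,16=16×136+7820=9996; T_18,17=17×1+136=153; T_18,18=18×0+1=1
Read S(18,16) = 9996, S(18,17) = 153, S(18,18) = 1.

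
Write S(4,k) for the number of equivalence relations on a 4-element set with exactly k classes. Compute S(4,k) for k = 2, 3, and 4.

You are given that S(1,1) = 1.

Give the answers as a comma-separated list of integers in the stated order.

7, 6, 1

r2: T_2,1=1×1+0=1; T_2,2=2×0+1=1
r3: T_3,1=1×1+0=1; T_3,2=2×1+1=3; T_3,3=3×0+1=1
r4: T_4,2=2×3+1=7; T_4,3=3×1+3=6; T_4,4=4×0+1=1
Read S(4,2) = 7, S(4,3) = 6, S(4,4) = 1.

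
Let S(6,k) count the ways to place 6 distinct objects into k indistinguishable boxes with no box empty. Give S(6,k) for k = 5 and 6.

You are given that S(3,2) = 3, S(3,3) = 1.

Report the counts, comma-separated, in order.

15, 1

[4] T[4,3]:3*1+3=6 · T[4,4]:4*0+1=1
[5] T[5,4]:4*1+6=10 · T[5,5]:5*0+1=1
[6] T[6,5]:5*1+10=15 · T[6,6]:6*0+1=1
Read S(6,5) = 15, S(6,6) = 1.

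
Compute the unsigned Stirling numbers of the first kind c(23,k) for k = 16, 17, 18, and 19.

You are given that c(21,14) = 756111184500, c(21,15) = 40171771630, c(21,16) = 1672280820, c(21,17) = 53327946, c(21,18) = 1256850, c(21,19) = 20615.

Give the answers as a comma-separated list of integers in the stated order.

r22: T_22,15=21×40171771630+756111184500=1599718388730; T_22,16=21×1672280820+40171771630=75289668850; T_22,17=21×53327946+1672280820=2792167686; T_22,18=21×1256850+53327946=79721796; T_22,19=21×20615+1256850=1689765
r23: T_23,16=22×75289668850+1599718388730=3256091103430; T_23,17=22×2792167686+75289668850=136717357942; T_23,18=22×79721796+2792167686=4546047198; T_23,19=22×1689765+79721796=116896626
Read c(23,16) = 3256091103430, c(23,17) = 136717357942, c(23,18) = 4546047198, c(23,19) = 116896626.

3256091103430, 136717357942, 4546047198, 116896626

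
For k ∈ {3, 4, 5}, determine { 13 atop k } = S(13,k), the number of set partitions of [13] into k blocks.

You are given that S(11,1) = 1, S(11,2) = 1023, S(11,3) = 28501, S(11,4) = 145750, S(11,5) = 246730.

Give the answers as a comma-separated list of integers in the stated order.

[12] T[12,2]:2*1023+1=2047 · T[12,3]:3*28501+1023=86526 · T[12,4]:4*145750+28501=611501 · T[12,5]:5*246730+145750=1379400
[13] T[13,3]:3*86526+2047=261625 · T[13,4]:4*611501+86526=2532530 · T[13,5]:5*1379400+611501=7508501
Read S(13,3) = 261625, S(13,4) = 2532530, S(13,5) = 7508501.

261625, 2532530, 7508501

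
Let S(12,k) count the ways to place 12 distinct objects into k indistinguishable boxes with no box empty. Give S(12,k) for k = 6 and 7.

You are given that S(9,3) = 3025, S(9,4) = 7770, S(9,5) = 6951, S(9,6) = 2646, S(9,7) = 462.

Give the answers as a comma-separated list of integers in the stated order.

1323652, 627396

i=10: T(10,4)=3025+4·7770=34105 | T(10,5)=7770+5·6951=42525 | T(10,6)=6951+6·2646=22827 | T(10,7)=2646+7·462=5880
i=11: T(11,5)=34105+5·42525=246730 | T(11,6)=42525+6·22827=179487 | T(11,7)=22827+7·5880=63987
i=12: T(12,6)=246730+6·179487=1323652 | T(12,7)=179487+7·63987=627396
Read S(12,6) = 1323652, S(12,7) = 627396.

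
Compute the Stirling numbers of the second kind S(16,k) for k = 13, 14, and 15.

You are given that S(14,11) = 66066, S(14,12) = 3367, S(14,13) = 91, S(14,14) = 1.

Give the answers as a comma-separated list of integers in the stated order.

165620, 6020, 120

r15: T_15,12=12×3367+66066=106470; T_15,13=13×91+3367=4550; T_15,14=14×1+91=105; T_15,15=15×0+1=1
r16: T_16,13=13×4550+106470=165620; T_16,14=14×105+4550=6020; T_16,15=15×1+105=120
Read S(16,13) = 165620, S(16,14) = 6020, S(16,15) = 120.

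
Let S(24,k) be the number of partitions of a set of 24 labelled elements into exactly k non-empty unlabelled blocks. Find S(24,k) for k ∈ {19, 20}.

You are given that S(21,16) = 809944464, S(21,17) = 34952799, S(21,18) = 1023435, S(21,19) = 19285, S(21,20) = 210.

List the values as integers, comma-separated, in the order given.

row 22: T[22][17]=17·34952799+809944464=1404142047  T[22][18]=18·1023435+34952799=53374629  T[22][19]=19·19285+1023435=1389850  T[22][20]=20·210+19285=23485
row 23: T[23][18]=18·53374629+1404142047=2364885369  T[23][19]=19·1389850+53374629=79781779  T[23][20]=20·23485+1389850=1859550
row 24: T[24][19]=19·79781779+2364885369=3880739170  T[24][20]=20·1859550+79781779=116972779
Read S(24,19) = 3880739170, S(24,20) = 116972779.

3880739170, 116972779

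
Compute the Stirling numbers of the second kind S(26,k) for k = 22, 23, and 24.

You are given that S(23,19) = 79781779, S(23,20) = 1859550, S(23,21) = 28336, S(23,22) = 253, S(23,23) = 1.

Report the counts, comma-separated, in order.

r24: T_24,20=20×1859550+79781779=116972779; T_24,21=21×28336+1859550=2454606; T_24,22=22×253+28336=33902; T_24,23=23×1+253=276; T_24,24=24×0+1=1
r25: T_25,21=21×2454606+116972779=168519505; T_25,22=22×33902+2454606=3200450; T_25,23=23×276+33902=40250; T_25,24=24×1+276=300
r26: T_26,22=22×3200450+168519505=238929405; T_26,23=23×40250+3200450=4126200; T_26,24=24×300+40250=47450
Read S(26,22) = 238929405, S(26,23) = 4126200, S(26,24) = 47450.

238929405, 4126200, 47450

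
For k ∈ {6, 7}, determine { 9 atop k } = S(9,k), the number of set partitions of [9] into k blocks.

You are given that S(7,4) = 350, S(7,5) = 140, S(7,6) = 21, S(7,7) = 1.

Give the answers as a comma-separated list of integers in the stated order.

2646, 462

@8  (8,5):140·5+350→1050, (8,6):21·6+140→266, (8,7):1·7+21→28
@9  (9,6):266·6+1050→2646, (9,7):28·7+266→462
Read S(9,6) = 2646, S(9,7) = 462.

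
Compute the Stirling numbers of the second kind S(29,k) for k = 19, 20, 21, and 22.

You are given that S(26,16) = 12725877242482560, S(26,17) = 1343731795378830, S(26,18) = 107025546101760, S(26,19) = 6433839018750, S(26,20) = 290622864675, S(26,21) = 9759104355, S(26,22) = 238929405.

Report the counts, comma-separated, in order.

239332331869053150, 17110181160972900, 949910385013590, 40823077538100

[27] T[27,17]:17*1343731795378830+12725877242482560=35569317763922670 · T[27,18]:18*107025546101760+1343731795378830=3270191625210510 · T[27,19]:19*6433839018750+107025546101760=229268487458010 · T[27,20]:20*290622864675+6433839018750=12246296312250 · T[27,21]:21*9759104355+290622864675=495564056130 · T[27,22]:22*238929405+9759104355=15015551265
[28] T[28,18]:18*3270191625210510+35569317763922670=94432767017711850 · T[28,19]:19*229268487458010+3270191625210510=7626292886912700 · T[28,20]:20*12246296312250+229268487458010=474194413703010 · T[28,21]:21*495564056130+12246296312250=22653141490980 · T[28,22]:22*15015551265+495564056130=825906183960
[29] T[29,19]:19*7626292886912700+94432767017711850=239332331869053150 · T[29,20]:20*474194413703010+7626292886912700=17110181160972900 · T[29,21]:21*22653141490980+474194413703010=949910385013590 · T[29,22]:22*825906183960+22653141490980=40823077538100
Read S(29,19) = 239332331869053150, S(29,20) = 17110181160972900, S(29,21) = 949910385013590, S(29,22) = 40823077538100.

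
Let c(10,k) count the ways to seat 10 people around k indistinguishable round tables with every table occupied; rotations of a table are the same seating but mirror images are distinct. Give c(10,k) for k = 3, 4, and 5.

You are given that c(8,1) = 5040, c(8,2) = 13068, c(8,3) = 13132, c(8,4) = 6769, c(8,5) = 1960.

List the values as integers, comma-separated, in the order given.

1172700, 723680, 269325

r9: T_9,2=8×13068+5040=109584; T_9,3=8×13132+13068=118124; T_9,4=8×6769+13132=67284; T_9,5=8×1960+6769=22449
r10: T_10,3=9×118124+109584=1172700; T_10,4=9×67284+118124=723680; T_10,5=9×22449+67284=269325
Read c(10,3) = 1172700, c(10,4) = 723680, c(10,5) = 269325.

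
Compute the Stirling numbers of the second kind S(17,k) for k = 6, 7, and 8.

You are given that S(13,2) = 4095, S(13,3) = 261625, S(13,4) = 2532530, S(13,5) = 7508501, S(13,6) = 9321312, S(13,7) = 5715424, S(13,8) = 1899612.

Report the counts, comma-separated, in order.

17505749898, 25708104786, 20415995028

i=14: T(14,3)=4095+3·261625=788970 | T(14,4)=261625+4·2532530=10391745 | T(14,5)=2532530+5·7508501=40075035 | T(14,6)=7508501+6·9321312=63436373 | T(14,7)=9321312+7·5715424=49329280 | T(14,8)=5715424+8·1899612=20912320
i=15: T(15,4)=788970+4·10391745=42355950 | T(15,5)=10391745+5·40075035=210766920 | T(15,6)=40075035+6·63436373=420693273 | T(15,7)=63436373+7·49329280=408741333 | T(15,8)=49329280+8·20912320=216627840
i=16: T(16,5)=42355950+5·210766920=1096190550 | T(16,6)=210766920+6·420693273=2734926558 | T(16,7)=420693273+7·408741333=3281882604 | T(16,8)=408741333+8·216627840=2141764053
i=17: T(17,6)=1096190550+6·2734926558=17505749898 | T(17,7)=2734926558+7·3281882604=25708104786 | T(17,8)=3281882604+8·2141764053=20415995028
Read S(17,6) = 17505749898, S(17,7) = 25708104786, S(17,8) = 20415995028.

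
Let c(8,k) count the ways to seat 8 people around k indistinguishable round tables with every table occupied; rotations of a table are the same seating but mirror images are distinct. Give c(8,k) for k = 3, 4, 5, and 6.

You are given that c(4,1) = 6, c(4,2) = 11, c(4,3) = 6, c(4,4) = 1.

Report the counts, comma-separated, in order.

13132, 6769, 1960, 322

[5] T[5,1]:4*6+0=24 · T[5,2]:4*11+6=50 · T[5,3]:4*6+11=35 · T[5,4]:4*1+6=10 · T[5,5]:4*0+1=1
[6] T[6,1]:5*24+0=120 · T[6,2]:5*50+24=274 · T[6,3]:5*35+50=225 · T[6,4]:5*10+35=85 · T[6,5]:5*1+10=15 · T[6,6]:5*0+1=1
[7] T[7,2]:6*274+120=1764 · T[7,3]:6*225+274=1624 · T[7,4]:6*85+225=735 · T[7,5]:6*15+85=175 · T[7,6]:6*1+15=21
[8] T[8,3]:7*1624+1764=13132 · T[8,4]:7*735+1624=6769 · T[8,5]:7*175+735=1960 · T[8,6]:7*21+175=322
Read c(8,3) = 13132, c(8,4) = 6769, c(8,5) = 1960, c(8,6) = 322.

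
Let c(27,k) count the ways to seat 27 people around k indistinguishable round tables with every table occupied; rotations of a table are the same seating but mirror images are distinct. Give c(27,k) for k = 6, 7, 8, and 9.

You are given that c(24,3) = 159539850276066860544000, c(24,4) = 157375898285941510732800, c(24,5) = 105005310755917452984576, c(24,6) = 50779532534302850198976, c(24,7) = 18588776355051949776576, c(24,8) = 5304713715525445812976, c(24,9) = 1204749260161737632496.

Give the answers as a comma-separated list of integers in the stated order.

1000903392113435450162625024, 393178529313073708272042624, 121502371102392939781636800, 30180059720580991603896800

r25: T_25,4=24×157375898285941510732800+159539850276066860544000=3936561409138663118131200; T_25,5=24×105005310755917452984576+157375898285941510732800=2677503356427960382362624; T_25,6=24×50779532534302850198976+105005310755917452984576=1323714091579185857760000; T_25,7=24×18588776355051949776576+50779532534302850198976=496910165055549644836800; T_25,8=24×5304713715525445812976+18588776355051949776576=145901905527662649288000; T_25,9=24×1204749260161737632496+5304713715525445812976=34218695959407148992880
r26: T_26,5=25×2677503356427960382362624+3936561409138663118131200=70874145319837672677196800; T_26,6=25×1323714091579185857760000+2677503356427960382362624=35770355645907606826362624; T_26,7=25×496910165055549644836800+1323714091579185857760000=13746468217967926978680000; T_26,8=25×145901905527662649288000+496910165055549644836800=4144457803247115877036800; T_26,9=25×34218695959407148992880+145901905527662649288000=1001369304512841374110000
r27: T_27,6=26×35770355645907606826362624+70874145319837672677196800=1000903392113435450162625024; T_27,7=26×13746468217967926978680000+35770355645907606826362624=393178529313073708272042624; T_27,8=26×4144457803247115877036800+13746468217967926978680000=121502371102392939781636800; T_27,9=26×1001369304512841374110000+4144457803247115877036800=30180059720580991603896800
Read c(27,6) = 1000903392113435450162625024, c(27,7) = 393178529313073708272042624, c(27,8) = 121502371102392939781636800, c(27,9) = 30180059720580991603896800.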